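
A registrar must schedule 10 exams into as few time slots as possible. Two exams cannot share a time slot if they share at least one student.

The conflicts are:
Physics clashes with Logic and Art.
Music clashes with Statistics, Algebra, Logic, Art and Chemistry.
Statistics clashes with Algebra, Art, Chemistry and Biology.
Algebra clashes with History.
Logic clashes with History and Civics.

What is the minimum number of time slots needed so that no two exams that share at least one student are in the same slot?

3

Music, Statistics, Chemistry pairwise conflict, so at least 3 time slots are needed.
3 time slots suffice: time slot 1 → {Statistics, Logic}; time slot 2 → {Physics, Music, History, Civics, Biology}; time slot 3 → {Algebra, Art, Chemistry}. Each listed conflict is separated.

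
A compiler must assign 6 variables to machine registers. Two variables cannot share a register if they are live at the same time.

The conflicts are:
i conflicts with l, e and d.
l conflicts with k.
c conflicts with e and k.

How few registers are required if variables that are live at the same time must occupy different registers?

3

The cycle i-e-c-k-l-i has odd length 5, so it cannot be 2-colored; at least 3 registers are needed.
3 registers suffice: i=1, l=2, c=1, e=2, k=3, d=2. Every pair that conflicts lands in different registers.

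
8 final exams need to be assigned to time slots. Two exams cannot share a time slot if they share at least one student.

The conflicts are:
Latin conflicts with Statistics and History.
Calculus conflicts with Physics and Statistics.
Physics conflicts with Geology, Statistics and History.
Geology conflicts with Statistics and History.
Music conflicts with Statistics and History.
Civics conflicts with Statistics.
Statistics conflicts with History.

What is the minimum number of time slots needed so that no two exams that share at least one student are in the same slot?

Physics, Geology, Statistics, History pairwise conflict, so at least 4 time slots are needed.
4 time slots suffice: time slot 1 → {Statistics}; time slot 2 → {Calculus, Civics, History}; time slot 3 → {Latin, Physics, Music}; time slot 4 → {Geology}. No two conflicting exams share a time slot.

4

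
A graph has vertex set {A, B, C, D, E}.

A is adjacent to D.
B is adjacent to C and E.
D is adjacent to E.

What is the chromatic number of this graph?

B and E are adjacent, so at least 2 colors are needed.
2 colors suffice: color 1 → {B, D}; color 2 → {A, C, E}. Each edge has distinct colors on its endpoints.

2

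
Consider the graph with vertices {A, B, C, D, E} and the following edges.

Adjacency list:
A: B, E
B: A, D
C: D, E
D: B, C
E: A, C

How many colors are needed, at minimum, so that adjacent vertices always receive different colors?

3

The cycle C-E-A-B-D-C has odd length 5, so it cannot be 2-colored; at least 3 colors are needed.
3 colors suffice: color 1 → {A, D}; color 2 → {B, E}; color 3 → {C}. Every edge joins two different colors.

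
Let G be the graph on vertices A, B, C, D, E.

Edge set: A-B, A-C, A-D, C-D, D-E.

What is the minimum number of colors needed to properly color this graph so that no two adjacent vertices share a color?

A, C, D are mutually adjacent, so at least 3 colors are needed.
3 colors suffice: color red → {B, D}; color blue → {A, E}; color green → {C}. Each edge has distinct colors on its endpoints.

3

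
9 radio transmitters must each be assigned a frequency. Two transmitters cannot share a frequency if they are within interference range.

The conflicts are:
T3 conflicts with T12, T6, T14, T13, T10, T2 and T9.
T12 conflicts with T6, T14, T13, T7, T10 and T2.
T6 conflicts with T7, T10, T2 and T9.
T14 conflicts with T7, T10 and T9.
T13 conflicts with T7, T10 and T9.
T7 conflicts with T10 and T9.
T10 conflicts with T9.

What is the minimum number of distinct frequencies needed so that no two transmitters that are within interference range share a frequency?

4

T13, T7, T10, T9 pairwise conflict, so at least 4 frequencies are needed.
4 frequencies suffice: frequency 1 → {T3, T7}; frequency 2 → {T10, T2}; frequency 3 → {T12, T9}; frequency 4 → {T6, T14, T13}. Each listed conflict is separated.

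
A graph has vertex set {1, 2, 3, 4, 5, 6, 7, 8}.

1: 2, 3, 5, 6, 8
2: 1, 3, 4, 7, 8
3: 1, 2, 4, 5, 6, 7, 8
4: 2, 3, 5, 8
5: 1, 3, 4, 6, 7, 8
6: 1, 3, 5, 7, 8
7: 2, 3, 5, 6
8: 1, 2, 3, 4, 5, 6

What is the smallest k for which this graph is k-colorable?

5

1, 3, 5, 6, 8 form a clique, so at least 5 colors are needed.
5 colors suffice: color red → {3}; color blue → {2, 5}; color green → {7, 8}; color yellow → {4, 6}; color purple → {1}. No two adjacent vertices share a color.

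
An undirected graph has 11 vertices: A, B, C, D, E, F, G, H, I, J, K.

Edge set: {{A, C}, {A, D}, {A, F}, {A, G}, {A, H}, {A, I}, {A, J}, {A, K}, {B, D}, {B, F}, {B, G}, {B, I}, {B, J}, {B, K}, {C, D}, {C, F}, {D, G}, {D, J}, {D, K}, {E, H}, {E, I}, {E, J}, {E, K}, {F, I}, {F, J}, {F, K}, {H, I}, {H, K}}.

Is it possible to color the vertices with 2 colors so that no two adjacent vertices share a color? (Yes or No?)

B, D, G are pairwise adjacent, so at least 3 colors are needed.
So 2 colors are not enough.

No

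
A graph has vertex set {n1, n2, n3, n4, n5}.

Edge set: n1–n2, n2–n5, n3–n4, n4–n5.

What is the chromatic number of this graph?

2

n2 and n5 are adjacent, so at least 2 colors are needed.
2 colors suffice: color 1 → {n1, n3, n5}; color 2 → {n2, n4}. Every edge joins two different colors.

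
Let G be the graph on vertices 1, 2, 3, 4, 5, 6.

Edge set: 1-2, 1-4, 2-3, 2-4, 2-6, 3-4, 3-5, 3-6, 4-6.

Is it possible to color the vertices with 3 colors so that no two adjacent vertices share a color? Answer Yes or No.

No

2, 3, 4, 6 are pairwise adjacent (a clique of size 4), so at least 4 colors are needed.
So 3 colors are not enough.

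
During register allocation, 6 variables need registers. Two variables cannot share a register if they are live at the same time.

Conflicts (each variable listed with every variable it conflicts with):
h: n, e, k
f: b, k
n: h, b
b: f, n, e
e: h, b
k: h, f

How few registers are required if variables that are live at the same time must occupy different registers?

3

The cycle h-e-b-f-k-h has odd length 5, so it cannot be 2-colored; at least 3 registers are needed.
3 registers suffice: register 1 → {h, b}; register 2 → {f, n, e}; register 3 → {k}. No two conflicting variables share a register.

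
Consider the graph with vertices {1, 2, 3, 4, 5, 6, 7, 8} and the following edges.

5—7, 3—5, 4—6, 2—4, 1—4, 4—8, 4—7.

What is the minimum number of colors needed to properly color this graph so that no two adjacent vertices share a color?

5 and 7 are adjacent, so at least 2 colors are needed.
2 colors suffice: 1=blue, 2=blue, 3=blue, 4=red, 5=red, 6=blue, 7=blue, 8=blue. No two adjacent vertices share a color.

2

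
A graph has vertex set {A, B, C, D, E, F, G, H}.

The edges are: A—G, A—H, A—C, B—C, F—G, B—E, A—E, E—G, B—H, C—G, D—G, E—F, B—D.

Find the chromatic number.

E, F, G form a triangle, so at least 3 colors are needed.
3 colors suffice: color red → {B, G}; color blue → {C, D, E, H}; color green → {A, F}. No two adjacent vertices share a color.

3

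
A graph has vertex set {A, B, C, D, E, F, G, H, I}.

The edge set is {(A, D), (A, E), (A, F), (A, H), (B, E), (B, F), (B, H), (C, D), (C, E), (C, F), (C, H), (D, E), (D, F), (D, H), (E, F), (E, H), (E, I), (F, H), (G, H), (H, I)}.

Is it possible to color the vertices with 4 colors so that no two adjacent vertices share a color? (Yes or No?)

No

A, D, E, F, H form a clique, so at least 5 colors are needed.
So 4 colors are not enough.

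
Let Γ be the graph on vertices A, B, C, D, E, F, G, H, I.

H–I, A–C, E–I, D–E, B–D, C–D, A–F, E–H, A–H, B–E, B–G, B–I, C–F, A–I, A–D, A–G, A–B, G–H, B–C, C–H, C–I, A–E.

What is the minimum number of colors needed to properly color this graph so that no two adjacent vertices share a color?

4

A, C, H, I are mutually adjacent (a clique of size 4), so at least 4 colors are needed.
4 colors suffice: A=red, B=green, C=blue, D=yellow, E=blue, F=green, G=blue, H=green, I=yellow. No two adjacent vertices share a color.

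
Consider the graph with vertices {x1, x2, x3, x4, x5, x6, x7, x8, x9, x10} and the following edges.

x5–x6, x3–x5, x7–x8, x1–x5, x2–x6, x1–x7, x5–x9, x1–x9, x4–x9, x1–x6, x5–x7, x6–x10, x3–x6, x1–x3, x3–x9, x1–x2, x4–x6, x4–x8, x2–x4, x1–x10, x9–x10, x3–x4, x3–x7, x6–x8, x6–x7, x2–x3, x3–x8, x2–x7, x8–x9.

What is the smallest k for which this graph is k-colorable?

5

x1, x3, x5, x6, x7 are mutually adjacent (a clique of size 5), so at least 5 colors are needed.
A valid assignment using 5 colors: x1=G, x2=P, x3=B, x4=G, x5=P, x6=R, x7=Y, x8=P, x9=R, x10=B. Every edge joins two different colors.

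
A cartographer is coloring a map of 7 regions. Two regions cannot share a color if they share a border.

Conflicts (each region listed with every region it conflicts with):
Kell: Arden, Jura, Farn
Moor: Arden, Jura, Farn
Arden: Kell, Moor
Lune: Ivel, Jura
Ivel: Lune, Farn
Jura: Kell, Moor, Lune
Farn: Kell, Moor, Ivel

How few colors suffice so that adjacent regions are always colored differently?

3

The cycle Ivel-Lune-Jura-Kell-Farn-Ivel has odd length 5, so it cannot be 2-colored; at least 3 colors are needed.
3 colors suffice: Kell=2, Moor=2, Arden=1, Lune=3, Ivel=2, Jura=1, Farn=1. Every pair that conflicts lands in different colors.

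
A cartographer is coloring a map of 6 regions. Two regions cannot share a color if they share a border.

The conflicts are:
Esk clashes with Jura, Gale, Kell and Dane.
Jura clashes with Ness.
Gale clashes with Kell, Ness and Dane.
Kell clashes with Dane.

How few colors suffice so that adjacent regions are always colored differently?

4

Esk, Gale, Kell, Dane pairwise conflict, so at least 4 colors are needed.
One proper 4-coloring: Esk=2, Jura=1, Gale=1, Kell=3, Ness=2, Dane=4. Every pair that conflicts lands in different colors.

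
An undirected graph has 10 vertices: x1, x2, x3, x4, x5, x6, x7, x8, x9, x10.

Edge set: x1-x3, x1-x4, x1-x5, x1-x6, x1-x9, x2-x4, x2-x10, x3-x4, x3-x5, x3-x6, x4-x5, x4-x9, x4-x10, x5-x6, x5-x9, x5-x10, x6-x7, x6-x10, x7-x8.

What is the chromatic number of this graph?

x1, x3, x4, x5 are pairwise adjacent (a clique of size 4), so at least 4 colors are needed.
A valid assignment using 4 colors: x1=G, x2=B, x3=Y, x4=R, x5=B, x6=R, x7=B, x8=R, x9=Y, x10=G. Every edge joins two different colors.

4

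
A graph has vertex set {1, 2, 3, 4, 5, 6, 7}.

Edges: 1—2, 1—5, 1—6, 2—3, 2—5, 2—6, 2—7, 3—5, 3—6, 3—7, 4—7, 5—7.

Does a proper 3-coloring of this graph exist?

No

2, 3, 5, 7 are mutually adjacent (a clique of size 4), so at least 4 colors are needed.
So 3 colors are not enough.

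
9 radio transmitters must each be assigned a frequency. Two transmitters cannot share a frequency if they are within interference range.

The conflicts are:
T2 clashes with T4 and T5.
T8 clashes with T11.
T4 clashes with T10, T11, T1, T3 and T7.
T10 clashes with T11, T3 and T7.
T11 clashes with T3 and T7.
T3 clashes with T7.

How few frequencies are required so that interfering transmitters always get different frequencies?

5

T4, T10, T11, T3, T7 all conflict with each other, so at least 5 frequencies are needed.
Using 5 frequencies: T2=2, T8=1, T4=1, T10=5, T11=2, T5=1, T1=2, T3=3, T7=4. Every pair that conflicts lands in different frequencies.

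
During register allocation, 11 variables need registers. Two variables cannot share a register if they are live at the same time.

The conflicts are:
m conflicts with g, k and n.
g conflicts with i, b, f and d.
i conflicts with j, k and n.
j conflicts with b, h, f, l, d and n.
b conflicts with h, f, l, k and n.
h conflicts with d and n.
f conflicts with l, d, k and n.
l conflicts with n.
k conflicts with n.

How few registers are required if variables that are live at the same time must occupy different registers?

5

j, b, f, l, n all conflict with each other, so at least 5 registers are needed.
5 registers suffice: m=2, g=1, i=2, j=4, b=3, h=2, f=2, l=5, d=3, k=4, n=1. Every pair that conflicts lands in different registers.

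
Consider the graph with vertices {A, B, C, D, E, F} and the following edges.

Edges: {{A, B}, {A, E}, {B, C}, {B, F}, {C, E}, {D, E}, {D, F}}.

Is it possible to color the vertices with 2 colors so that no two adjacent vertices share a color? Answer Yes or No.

The cycle F-B-A-E-D-F has odd length 5, so it cannot be 2-colored; at least 3 colors are needed.
So 2 colors are not enough.

No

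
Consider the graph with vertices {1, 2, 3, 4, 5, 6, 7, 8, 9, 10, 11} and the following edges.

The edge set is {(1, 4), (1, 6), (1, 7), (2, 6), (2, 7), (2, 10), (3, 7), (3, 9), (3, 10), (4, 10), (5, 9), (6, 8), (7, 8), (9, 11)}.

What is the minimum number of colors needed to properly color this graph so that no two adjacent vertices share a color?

The cycle 10-4-1-6-2-10 has odd length 5, so it cannot be 2-colored; at least 3 colors are needed.
3 colors suffice: 1=blue, 2=blue, 3=blue, 4=green, 5=blue, 6=red, 7=red, 8=blue, 9=red, 10=red, 11=blue. No two adjacent vertices share a color.

3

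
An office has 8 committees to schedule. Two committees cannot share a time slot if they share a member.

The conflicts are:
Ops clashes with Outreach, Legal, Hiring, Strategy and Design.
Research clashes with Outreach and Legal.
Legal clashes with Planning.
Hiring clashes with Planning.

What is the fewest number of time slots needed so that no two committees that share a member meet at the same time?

Research and Outreach conflict, so at least 2 time slots are needed.
2 time slots suffice: time slot 1 → {Ops, Research, Planning}; time slot 2 → {Outreach, Legal, Hiring, Strategy, Design}. Every pair that conflicts lands in different time slots.

2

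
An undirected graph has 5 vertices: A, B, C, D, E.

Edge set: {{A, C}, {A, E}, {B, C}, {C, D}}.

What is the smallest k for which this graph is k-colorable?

A and E are adjacent, so at least 2 colors are needed.
2 colors suffice: A=2, B=2, C=1, D=2, E=1. Every edge joins two different colors.

2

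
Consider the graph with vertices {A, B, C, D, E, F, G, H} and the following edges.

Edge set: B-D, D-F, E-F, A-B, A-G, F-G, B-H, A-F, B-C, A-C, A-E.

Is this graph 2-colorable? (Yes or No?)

A, F, G form a triangle, so at least 3 colors are needed.
So 2 colors are not enough.

No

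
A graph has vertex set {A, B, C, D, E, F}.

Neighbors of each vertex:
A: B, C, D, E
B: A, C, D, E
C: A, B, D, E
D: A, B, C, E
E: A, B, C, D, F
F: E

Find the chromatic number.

A, B, C, D, E are pairwise adjacent (a clique of size 5), so at least 5 colors are needed.
A valid assignment using 5 colors: A=5, B=2, C=3, D=4, E=1, F=2. Each edge has distinct colors on its endpoints.

5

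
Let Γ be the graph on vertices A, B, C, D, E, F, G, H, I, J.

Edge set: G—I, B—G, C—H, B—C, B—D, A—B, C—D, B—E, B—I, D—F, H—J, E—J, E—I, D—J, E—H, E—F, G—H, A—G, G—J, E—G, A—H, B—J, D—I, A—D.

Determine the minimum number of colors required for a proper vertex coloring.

B, E, G, J are mutually adjacent (a clique of size 4), so at least 4 colors are needed.
4 colors suffice: A=yellow, B=red, C=green, D=blue, E=blue, F=red, G=green, H=red, I=yellow, J=yellow. Each edge has distinct colors on its endpoints.

4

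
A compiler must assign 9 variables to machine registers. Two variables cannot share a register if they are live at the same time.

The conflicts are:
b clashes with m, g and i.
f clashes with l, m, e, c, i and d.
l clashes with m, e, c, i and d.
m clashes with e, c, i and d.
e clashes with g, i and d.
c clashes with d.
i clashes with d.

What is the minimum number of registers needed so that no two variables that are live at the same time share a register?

6

f, l, m, e, i, d pairwise conflict, so at least 6 registers are needed.
Using 6 registers: b=2, f=6, l=3, m=1, e=2, c=2, g=1, i=5, d=4. No two conflicting variables share a register.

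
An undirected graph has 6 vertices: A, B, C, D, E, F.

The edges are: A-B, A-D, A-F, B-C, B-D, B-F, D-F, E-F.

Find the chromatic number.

4

A, B, D, F are pairwise adjacent (a clique of size 4), so at least 4 colors are needed.
4 colors suffice: color 1 → {C, F}; color 2 → {B, E}; color 3 → {A}; color 4 → {D}. Each edge has distinct colors on its endpoints.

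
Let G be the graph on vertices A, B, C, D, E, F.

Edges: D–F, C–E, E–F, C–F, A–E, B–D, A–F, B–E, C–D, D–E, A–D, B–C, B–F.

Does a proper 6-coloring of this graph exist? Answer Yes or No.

Yes

The chromatic number is 5. B, C, D, E, F are mutually adjacent (a clique of size 5), so at least 5 colors are needed.
5 colors suffice: A=4, B=4, C=5, D=2, E=3, F=1.
Since 6 ≥ 5, a proper 6-coloring certainly exists.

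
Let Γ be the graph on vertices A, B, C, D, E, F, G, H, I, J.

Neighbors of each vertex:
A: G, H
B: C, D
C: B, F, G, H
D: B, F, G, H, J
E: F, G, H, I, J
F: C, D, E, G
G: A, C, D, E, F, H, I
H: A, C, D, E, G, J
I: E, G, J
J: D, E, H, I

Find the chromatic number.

C, G, H form a triangle, so at least 3 colors are needed.
3 colors suffice: color red → {B, G, J}; color blue → {F, H, I}; color green → {A, C, D, E}. Each edge has distinct colors on its endpoints.

3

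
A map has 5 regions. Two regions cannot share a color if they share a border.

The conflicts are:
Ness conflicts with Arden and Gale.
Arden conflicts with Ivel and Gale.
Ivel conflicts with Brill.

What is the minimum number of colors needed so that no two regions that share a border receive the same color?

3

Ness, Arden, Gale all conflict with each other, so at least 3 colors are needed.
3 colors suffice: Ness=2, Arden=1, Ivel=2, Gale=3, Brill=1. No two conflicting regions share a color.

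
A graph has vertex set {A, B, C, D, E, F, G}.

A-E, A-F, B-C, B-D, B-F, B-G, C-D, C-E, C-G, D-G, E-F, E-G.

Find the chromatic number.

4

B, C, D, G form a clique, so at least 4 colors are needed.
4 colors suffice: A=3, B=1, C=2, D=4, E=1, F=2, G=3. No two adjacent vertices share a color.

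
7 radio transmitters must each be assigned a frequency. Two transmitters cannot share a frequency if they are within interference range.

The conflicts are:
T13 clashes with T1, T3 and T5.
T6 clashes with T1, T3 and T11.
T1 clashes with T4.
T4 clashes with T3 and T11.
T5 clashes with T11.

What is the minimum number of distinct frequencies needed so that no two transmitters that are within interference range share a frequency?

3

The cycle T11-T5-T13-T1-T6-T11 has odd length 5, so it cannot be 2-colored; at least 3 frequencies are needed.
A valid assignment using 3 frequencies: T13=1, T6=1, T1=2, T4=1, T3=2, T5=3, T11=2. Each listed conflict is separated.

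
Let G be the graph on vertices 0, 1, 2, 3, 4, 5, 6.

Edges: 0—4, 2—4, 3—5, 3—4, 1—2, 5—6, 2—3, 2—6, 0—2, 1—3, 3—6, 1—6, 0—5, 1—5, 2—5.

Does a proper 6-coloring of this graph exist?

The chromatic number is 5. 1, 2, 3, 5, 6 are mutually adjacent (a clique of size 5), so at least 5 colors are needed.
One proper 5-coloring: 0=c, 1=e, 2=a, 3=c, 4=b, 5=b, 6=d.
Since 6 ≥ 5, a proper 6-coloring certainly exists.

Yes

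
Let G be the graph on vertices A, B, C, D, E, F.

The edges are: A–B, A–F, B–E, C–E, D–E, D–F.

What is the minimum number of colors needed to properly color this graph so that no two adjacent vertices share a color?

The cycle D-E-B-A-F-D has odd length 5, so it cannot be 2-colored; at least 3 colors are needed.
3 colors suffice: color red → {E, F}; color blue → {B, C, D}; color green → {A}. Every edge joins two different colors.

3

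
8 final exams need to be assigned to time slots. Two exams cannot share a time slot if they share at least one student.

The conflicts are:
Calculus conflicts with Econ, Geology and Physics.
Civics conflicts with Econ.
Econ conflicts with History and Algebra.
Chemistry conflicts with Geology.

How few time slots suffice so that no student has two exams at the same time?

2

Civics and Econ conflict, so at least 2 time slots are needed.
A valid assignment using 2 time slots: Calculus=2, Civics=2, Econ=1, History=2, Chemistry=2, Algebra=2, Geology=1, Physics=1. Every pair that conflicts lands in different time slots.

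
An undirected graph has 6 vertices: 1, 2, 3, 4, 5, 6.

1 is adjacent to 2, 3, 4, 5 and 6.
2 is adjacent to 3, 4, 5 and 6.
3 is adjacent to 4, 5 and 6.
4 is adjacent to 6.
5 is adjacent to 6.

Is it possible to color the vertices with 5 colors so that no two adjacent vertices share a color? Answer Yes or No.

The chromatic number is 5. 1, 2, 3, 5, 6 are mutually adjacent (a clique of size 5), so at least 5 colors are needed.
A valid assignment using 5 colors: 1=d, 2=c, 3=a, 4=e, 5=e, 6=b.
That is already a proper 5-coloring.

Yes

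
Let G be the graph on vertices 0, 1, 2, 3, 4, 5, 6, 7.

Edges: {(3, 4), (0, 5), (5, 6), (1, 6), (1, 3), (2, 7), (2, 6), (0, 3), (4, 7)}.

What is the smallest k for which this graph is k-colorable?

The cycle 6-1-3-0-5-6 has odd length 5, so it cannot be 2-colored; at least 3 colors are needed.
3 colors suffice: color a → {3, 6, 7}; color b → {1, 2, 4, 5}; color c → {0}. Each edge has distinct colors on its endpoints.

3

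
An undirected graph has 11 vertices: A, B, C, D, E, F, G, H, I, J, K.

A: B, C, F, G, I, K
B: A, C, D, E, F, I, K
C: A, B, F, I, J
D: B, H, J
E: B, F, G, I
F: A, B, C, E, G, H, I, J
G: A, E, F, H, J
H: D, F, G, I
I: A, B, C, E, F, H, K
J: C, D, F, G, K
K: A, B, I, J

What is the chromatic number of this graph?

A, B, C, F, I are pairwise adjacent (a clique of size 5), so at least 5 colors are needed.
5 colors suffice: color 1 → {D, F, K}; color 2 → {B, H, J}; color 3 → {G, I}; color 4 → {A, E}; color 5 → {C}. Every edge joins two different colors.

5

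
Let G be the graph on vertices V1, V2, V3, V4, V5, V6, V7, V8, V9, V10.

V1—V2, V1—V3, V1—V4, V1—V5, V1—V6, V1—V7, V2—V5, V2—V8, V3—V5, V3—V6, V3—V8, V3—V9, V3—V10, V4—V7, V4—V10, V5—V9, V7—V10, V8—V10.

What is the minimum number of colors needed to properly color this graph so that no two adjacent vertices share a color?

V4, V7, V10 are pairwise adjacent, so at least 3 colors are needed.
3 colors suffice: V1=1, V2=2, V3=2, V4=2, V5=3, V6=3, V7=3, V8=3, V9=1, V10=1. Every edge joins two different colors.

3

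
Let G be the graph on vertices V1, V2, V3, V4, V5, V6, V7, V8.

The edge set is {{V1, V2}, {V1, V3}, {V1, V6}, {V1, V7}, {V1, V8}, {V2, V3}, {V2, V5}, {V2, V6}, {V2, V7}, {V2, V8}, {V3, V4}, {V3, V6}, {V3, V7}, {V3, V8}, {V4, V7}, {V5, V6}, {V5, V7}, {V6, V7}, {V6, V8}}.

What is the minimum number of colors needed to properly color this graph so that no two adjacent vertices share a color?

5

V1, V2, V3, V6, V7 are pairwise adjacent (a clique of size 5), so at least 5 colors are needed.
5 colors suffice: color 1 → {V2, V4}; color 2 → {V6}; color 3 → {V7, V8}; color 4 → {V3, V5}; color 5 → {V1}. No two adjacent vertices share a color.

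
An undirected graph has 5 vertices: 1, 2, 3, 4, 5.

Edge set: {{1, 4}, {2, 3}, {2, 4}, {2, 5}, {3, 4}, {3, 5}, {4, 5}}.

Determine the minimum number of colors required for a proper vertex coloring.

2, 3, 4, 5 form a clique, so at least 4 colors are needed.
A valid assignment using 4 colors: 1=b, 2=d, 3=c, 4=a, 5=b. No two adjacent vertices share a color.

4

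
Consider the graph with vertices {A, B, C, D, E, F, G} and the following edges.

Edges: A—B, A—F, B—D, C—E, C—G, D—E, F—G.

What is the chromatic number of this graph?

The cycle A-F-G-C-E-D-B-A has odd length 7, so it cannot be 2-colored; at least 3 colors are needed.
3 colors suffice: A=3, B=2, C=1, D=1, E=2, F=1, G=2. Each edge has distinct colors on its endpoints.

3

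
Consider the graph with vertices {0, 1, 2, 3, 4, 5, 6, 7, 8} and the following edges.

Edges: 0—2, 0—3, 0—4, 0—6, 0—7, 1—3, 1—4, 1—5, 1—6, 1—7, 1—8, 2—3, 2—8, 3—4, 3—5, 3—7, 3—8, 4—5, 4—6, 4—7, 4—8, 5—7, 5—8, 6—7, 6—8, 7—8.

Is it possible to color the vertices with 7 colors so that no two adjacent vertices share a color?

The chromatic number is 6. 1, 3, 4, 5, 7, 8 are pairwise adjacent (a clique of size 6), so at least 6 colors are needed.
6 colors suffice: color red → {0, 8}; color blue → {3, 6}; color green → {2, 4}; color yellow → {7}; color purple → {1}; color orange → {5}.
Since 7 ≥ 6, a proper 7-coloring certainly exists.

Yes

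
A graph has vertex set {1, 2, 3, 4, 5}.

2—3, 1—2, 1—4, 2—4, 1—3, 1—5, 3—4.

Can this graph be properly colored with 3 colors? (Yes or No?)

No

1, 2, 3, 4 are mutually adjacent (a clique of size 4), so at least 4 colors are needed.
So 3 colors are not enough.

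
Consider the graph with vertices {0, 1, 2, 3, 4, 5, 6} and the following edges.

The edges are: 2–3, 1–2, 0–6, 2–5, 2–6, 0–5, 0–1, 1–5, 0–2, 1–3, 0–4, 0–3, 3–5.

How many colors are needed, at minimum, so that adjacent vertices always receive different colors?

0, 1, 2, 3, 5 are mutually adjacent (a clique of size 5), so at least 5 colors are needed.
5 colors suffice: color red → {0}; color blue → {2, 4}; color green → {3, 6}; color yellow → {1}; color purple → {5}. Each edge has distinct colors on its endpoints.

5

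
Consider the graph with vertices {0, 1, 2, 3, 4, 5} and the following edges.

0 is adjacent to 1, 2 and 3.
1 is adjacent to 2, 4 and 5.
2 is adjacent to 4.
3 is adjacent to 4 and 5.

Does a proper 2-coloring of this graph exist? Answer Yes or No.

No

1, 2, 4 are mutually adjacent, so at least 3 colors are needed.
So 2 colors are not enough.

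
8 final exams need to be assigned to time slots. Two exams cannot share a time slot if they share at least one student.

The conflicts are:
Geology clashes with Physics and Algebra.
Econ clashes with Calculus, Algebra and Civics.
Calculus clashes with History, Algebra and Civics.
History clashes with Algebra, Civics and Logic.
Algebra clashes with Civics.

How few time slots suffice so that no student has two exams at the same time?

4

Econ, Calculus, Algebra, Civics all conflict with each other, so at least 4 time slots are needed.
4 time slots suffice: time slot 1 → {Physics, Algebra, Logic}; time slot 2 → {Geology, Calculus}; time slot 3 → {Civics}; time slot 4 → {Econ, History}. No two conflicting exams share a time slot.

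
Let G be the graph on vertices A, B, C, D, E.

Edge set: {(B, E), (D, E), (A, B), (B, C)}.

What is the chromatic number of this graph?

2

B and E are adjacent, so at least 2 colors are needed.
2 colors suffice: color 1 → {B, D}; color 2 → {A, C, E}. Every edge joins two different colors.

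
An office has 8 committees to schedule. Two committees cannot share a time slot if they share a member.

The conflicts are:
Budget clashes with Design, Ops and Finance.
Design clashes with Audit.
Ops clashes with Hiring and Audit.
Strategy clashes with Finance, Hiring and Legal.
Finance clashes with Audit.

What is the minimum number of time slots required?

The cycle Strategy-Finance-Audit-Ops-Hiring-Strategy has odd length 5, so it cannot be 2-colored; at least 3 time slots are needed.
3 time slots suffice: Budget=1, Design=2, Ops=2, Strategy=1, Finance=2, Hiring=3, Audit=1, Legal=2. Every pair that conflicts lands in different time slots.

3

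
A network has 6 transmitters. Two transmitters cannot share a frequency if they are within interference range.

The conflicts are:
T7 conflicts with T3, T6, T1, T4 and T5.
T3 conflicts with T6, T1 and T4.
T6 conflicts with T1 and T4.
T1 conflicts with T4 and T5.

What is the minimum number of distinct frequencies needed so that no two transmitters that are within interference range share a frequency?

5

T7, T3, T6, T1, T4 pairwise conflict, so at least 5 frequencies are needed.
Using 5 frequencies: T7=1, T3=5, T6=3, T1=2, T4=4, T5=3. Each listed conflict is separated.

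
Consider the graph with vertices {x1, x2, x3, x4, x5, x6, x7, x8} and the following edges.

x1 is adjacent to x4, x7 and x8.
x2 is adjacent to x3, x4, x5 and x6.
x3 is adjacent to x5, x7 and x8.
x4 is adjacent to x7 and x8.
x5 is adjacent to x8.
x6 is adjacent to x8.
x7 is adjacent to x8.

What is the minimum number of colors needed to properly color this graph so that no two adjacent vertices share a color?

4

x1, x4, x7, x8 are pairwise adjacent (a clique of size 4), so at least 4 colors are needed.
4 colors suffice: color red → {x2, x8}; color blue → {x5, x6, x7}; color green → {x3, x4}; color yellow → {x1}. Every edge joins two different colors.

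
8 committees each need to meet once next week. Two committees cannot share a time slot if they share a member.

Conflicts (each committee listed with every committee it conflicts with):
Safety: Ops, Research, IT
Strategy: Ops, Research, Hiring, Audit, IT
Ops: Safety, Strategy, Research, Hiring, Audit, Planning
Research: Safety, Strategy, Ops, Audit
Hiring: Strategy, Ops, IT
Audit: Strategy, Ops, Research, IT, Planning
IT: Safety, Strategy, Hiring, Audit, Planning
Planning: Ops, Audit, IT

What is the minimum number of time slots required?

4

Strategy, Ops, Research, Audit are mutually in conflict, so at least 4 time slots are needed.
4 time slots suffice: time slot 1 → {Ops, IT}; time slot 2 → {Safety, Hiring, Audit}; time slot 3 → {Strategy, Planning}; time slot 4 → {Research}. Each listed conflict is separated.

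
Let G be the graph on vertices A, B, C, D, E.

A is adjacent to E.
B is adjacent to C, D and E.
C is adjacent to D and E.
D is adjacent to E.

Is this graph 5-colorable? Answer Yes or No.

The chromatic number is 4. B, C, D, E are pairwise adjacent (a clique of size 4), so at least 4 colors are needed.
One proper 4-coloring: A=2, B=4, C=2, D=3, E=1.
Since 5 ≥ 4, a proper 5-coloring certainly exists.

Yes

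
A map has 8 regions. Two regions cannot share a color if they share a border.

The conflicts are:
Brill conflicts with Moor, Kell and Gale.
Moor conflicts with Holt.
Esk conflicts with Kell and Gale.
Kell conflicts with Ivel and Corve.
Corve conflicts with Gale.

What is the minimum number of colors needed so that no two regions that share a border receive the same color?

2

Esk and Gale conflict, so at least 2 colors are needed.
2 colors suffice: color 1 → {Moor, Kell, Gale}; color 2 → {Brill, Holt, Esk, Ivel, Corve}. Every pair that conflicts lands in different colors.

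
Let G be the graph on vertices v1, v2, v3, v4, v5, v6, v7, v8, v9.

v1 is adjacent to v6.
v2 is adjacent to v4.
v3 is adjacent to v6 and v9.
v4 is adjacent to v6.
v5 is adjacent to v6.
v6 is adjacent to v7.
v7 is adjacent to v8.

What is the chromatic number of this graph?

2

v2 and v4 are adjacent, so at least 2 colors are needed.
A valid assignment using 2 colors: v1=2, v2=1, v3=2, v4=2, v5=2, v6=1, v7=2, v8=1, v9=1. Each edge has distinct colors on its endpoints.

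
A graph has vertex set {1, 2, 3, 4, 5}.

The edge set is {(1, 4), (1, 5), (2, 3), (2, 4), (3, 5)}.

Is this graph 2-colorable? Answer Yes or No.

No

The cycle 4-1-5-3-2-4 has odd length 5, so it cannot be 2-colored; at least 3 colors are needed.
So 2 colors are not enough.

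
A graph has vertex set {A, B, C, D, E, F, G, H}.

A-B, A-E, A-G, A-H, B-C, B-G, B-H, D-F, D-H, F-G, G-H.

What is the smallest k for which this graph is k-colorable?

4

A, B, G, H are pairwise adjacent (a clique of size 4), so at least 4 colors are needed.
A valid assignment using 4 colors: A=1, B=4, C=1, D=3, E=2, F=1, G=3, H=2. Each edge has distinct colors on its endpoints.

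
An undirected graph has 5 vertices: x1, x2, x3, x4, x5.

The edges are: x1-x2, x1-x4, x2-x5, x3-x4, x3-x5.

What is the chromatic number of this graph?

3

The cycle x5-x2-x1-x4-x3-x5 has odd length 5, so it cannot be 2-colored; at least 3 colors are needed.
3 colors suffice: color red → {x1, x5}; color blue → {x2, x4}; color green → {x3}. Every edge joins two different colors.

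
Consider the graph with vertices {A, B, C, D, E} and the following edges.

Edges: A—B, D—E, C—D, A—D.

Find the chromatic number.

D and E are adjacent, so at least 2 colors are needed.
A valid assignment using 2 colors: A=2, B=1, C=2, D=1, E=2. Each edge has distinct colors on its endpoints.

2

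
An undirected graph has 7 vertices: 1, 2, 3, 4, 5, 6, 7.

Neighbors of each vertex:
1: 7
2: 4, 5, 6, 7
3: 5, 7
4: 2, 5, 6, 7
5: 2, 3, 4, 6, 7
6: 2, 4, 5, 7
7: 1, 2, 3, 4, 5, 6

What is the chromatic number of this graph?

2, 4, 5, 6, 7 are mutually adjacent (a clique of size 5), so at least 5 colors are needed.
5 colors suffice: 1=blue, 2=purple, 3=green, 4=yellow, 5=blue, 6=green, 7=red. Every edge joins two different colors.

5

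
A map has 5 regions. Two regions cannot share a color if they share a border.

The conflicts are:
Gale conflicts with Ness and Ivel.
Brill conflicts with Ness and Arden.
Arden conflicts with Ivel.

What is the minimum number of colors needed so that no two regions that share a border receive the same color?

The cycle Ness-Brill-Arden-Ivel-Gale-Ness has odd length 5, so it cannot be 2-colored; at least 3 colors are needed.
One proper 3-coloring: Gale=2, Brill=2, Ness=1, Arden=1, Ivel=3. Every pair that conflicts lands in different colors.

3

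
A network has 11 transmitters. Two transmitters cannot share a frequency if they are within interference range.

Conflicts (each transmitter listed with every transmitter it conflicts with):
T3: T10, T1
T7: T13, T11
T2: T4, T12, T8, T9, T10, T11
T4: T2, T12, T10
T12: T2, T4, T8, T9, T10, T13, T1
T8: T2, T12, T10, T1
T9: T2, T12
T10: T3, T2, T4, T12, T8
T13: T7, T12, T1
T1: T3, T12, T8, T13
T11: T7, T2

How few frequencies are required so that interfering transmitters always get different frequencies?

4

T2, T4, T12, T10 are mutually in conflict, so at least 4 frequencies are needed.
4 frequencies suffice: frequency 1 → {T3, T7, T12}; frequency 2 → {T2, T1}; frequency 3 → {T9, T10, T13, T11}; frequency 4 → {T4, T8}. Each listed conflict is separated.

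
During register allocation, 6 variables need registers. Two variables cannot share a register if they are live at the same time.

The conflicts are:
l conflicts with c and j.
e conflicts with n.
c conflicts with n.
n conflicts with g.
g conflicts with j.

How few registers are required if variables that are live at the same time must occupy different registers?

3

The cycle g-n-c-l-j-g has odd length 5, so it cannot be 2-colored; at least 3 registers are needed.
3 registers suffice: register 1 → {n, j}; register 2 → {e, c, g}; register 3 → {l}. No two conflicting variables share a register.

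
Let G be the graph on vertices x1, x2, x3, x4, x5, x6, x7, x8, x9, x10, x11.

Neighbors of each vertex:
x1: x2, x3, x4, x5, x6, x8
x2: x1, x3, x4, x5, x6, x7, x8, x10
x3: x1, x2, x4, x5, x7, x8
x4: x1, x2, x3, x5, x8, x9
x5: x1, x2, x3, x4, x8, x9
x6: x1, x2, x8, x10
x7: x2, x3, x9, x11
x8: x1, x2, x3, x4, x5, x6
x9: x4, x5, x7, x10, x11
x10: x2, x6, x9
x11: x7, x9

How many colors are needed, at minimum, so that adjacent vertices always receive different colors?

6

x1, x2, x3, x4, x5, x8 are mutually adjacent (a clique of size 6), so at least 6 colors are needed.
A valid assignment using 6 colors: x1=4, x2=1, x3=5, x4=2, x5=3, x6=2, x7=2, x8=6, x9=1, x10=3, x11=3. Each edge has distinct colors on its endpoints.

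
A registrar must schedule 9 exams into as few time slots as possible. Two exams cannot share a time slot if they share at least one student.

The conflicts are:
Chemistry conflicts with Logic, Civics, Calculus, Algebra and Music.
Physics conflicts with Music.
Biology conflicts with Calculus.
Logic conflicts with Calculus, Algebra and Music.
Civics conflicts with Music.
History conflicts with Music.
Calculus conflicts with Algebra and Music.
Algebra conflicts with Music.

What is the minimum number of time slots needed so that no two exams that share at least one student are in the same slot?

Chemistry, Logic, Calculus, Algebra, Music pairwise conflict, so at least 5 time slots are needed.
5 time slots suffice: time slot 1 → {Biology, Music}; time slot 2 → {Physics, Civics, History, Calculus}; time slot 3 → {Chemistry}; time slot 4 → {Logic}; time slot 5 → {Algebra}. No two conflicting exams share a time slot.

5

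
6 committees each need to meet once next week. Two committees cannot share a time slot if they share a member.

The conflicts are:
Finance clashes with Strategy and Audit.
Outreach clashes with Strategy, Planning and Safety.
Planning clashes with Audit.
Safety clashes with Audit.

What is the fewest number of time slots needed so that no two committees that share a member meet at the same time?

3

The cycle Finance-Audit-Safety-Outreach-Strategy-Finance has odd length 5, so it cannot be 2-colored; at least 3 time slots are needed.
3 time slots suffice: time slot 1 → {Outreach, Audit}; time slot 2 → {Finance, Planning, Safety}; time slot 3 → {Strategy}. Every pair that conflicts lands in different time slots.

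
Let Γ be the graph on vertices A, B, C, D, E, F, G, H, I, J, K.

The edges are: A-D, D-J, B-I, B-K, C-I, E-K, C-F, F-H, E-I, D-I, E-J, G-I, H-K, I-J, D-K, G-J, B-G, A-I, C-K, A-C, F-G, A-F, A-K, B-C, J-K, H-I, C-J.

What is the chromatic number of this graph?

A, D, I are mutually adjacent, so at least 3 colors are needed.
3 colors suffice: A=3, B=3, C=2, D=2, E=2, F=1, G=2, H=2, I=1, J=3, K=1. No two adjacent vertices share a color.

3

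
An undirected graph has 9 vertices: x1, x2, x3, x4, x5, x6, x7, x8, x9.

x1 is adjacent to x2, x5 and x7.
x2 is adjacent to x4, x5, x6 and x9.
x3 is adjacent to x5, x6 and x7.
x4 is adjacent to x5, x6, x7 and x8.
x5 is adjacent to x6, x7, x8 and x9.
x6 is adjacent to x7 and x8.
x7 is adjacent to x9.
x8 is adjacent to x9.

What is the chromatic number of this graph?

4

x3, x5, x6, x7 are mutually adjacent (a clique of size 4), so at least 4 colors are needed.
One proper 4-coloring: x1=2, x2=3, x3=4, x4=4, x5=1, x6=2, x7=3, x8=3, x9=2. Each edge has distinct colors on its endpoints.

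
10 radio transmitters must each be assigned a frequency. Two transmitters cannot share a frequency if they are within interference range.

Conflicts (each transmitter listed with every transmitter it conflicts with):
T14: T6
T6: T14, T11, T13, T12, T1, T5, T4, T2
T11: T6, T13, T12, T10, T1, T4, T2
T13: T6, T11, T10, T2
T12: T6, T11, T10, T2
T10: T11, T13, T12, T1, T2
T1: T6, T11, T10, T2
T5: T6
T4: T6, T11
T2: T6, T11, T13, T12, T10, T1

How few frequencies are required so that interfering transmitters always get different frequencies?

4

T11, T12, T10, T2 are mutually in conflict, so at least 4 frequencies are needed.
A valid assignment using 4 frequencies: T14=2, T6=1, T11=2, T13=4, T12=4, T10=1, T1=4, T5=2, T4=3, T2=3. Each listed conflict is separated.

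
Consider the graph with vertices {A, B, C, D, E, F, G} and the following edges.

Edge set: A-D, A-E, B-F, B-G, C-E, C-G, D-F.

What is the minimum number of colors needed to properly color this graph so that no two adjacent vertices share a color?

3

The cycle G-C-E-A-D-F-B-G has odd length 7, so it cannot be 2-colored; at least 3 colors are needed.
3 colors suffice: color red → {A, F, G}; color blue → {B, C, D}; color green → {E}. Every edge joins two different colors.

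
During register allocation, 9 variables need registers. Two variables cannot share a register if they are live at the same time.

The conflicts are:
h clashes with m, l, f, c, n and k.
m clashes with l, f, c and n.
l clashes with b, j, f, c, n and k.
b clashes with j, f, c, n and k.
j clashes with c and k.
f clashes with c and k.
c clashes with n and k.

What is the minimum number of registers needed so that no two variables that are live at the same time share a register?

h, l, f, c, k all conflict with each other, so at least 5 registers are needed.
5 registers suffice: h=4, m=3, l=1, b=4, j=5, f=5, c=2, n=5, k=3. No two conflicting variables share a register.

5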